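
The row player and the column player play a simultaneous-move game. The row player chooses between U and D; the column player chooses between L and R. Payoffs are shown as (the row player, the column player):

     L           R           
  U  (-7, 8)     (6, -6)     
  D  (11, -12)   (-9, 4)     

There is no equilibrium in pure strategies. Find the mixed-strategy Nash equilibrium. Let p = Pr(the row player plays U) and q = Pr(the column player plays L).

p = 8/15, q = 5/11

The row player's mix must leave the column player indifferent between L and R.
  the column player's expected payoff from L: p·8 + (1−p)·(-12) = 20p - 12
  the column player's expected payoff from R: p·(-6) + (1−p)·4 = -10p + 4
  20p - 12 = -10p + 4  ⇒  30p = 16  ⇒  p = 8/15.
In a mixed equilibrium the row player is indifferent between U and D; this condition fixes q.
  the row player's payoff from U: q·(-7) + (1−q)·6 = -13q + 6
  the row player's payoff from D: q·11 + (1−q)·(-9) = 20q - 9
  -13q + 6 = 20q - 9  ⇒  -33q = -15  ⇒  q = 5/11.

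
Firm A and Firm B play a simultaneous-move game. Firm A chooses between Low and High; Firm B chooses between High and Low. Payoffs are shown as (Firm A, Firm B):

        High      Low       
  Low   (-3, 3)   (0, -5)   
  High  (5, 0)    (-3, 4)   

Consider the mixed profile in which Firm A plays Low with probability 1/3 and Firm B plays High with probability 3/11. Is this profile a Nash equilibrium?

Check Firm B's indifference given Firm A's mix p = 1/3:
  payoff from High = 1; payoff from Low = 1 — equal.
Check Firm A's indifference given Firm B's mix q = 3/11:
  payoff from Low = -9/11; payoff from High = -9/11 — equal.
Both players are indifferent, so neither can profitably deviate.

Yes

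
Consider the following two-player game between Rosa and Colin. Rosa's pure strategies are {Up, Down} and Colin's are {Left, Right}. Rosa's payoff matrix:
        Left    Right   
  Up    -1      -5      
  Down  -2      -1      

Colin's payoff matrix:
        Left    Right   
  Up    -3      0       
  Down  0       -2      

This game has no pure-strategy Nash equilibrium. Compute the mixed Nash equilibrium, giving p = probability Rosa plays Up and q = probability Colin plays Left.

In a mixed equilibrium Colin is indifferent between Left and Right; this condition fixes p.
  Colin's expected payoff from Left: p·(-3) + (1−p)·0 = -3p
  Colin's expected payoff from Right: p·0 + (1−p)·(-2) = 2p - 2
  -3p = 2p - 2  ⇒  -5p = -2  ⇒  p = 2/5.
For Rosa to be willing to mix, Rosa must be indifferent between Up and Down, which pins down Colin's mix.
  Rosa's expected payoff from Up: q·(-1) + (1−q)·(-5) = 4q - 5
  Rosa's expected payoff from Down: q·(-2) + (1−q)·(-1) = -q - 1
  4q - 5 = -q - 1  ⇒  5q = 4  ⇒  q = 4/5.

p = 2/5, q = 4/5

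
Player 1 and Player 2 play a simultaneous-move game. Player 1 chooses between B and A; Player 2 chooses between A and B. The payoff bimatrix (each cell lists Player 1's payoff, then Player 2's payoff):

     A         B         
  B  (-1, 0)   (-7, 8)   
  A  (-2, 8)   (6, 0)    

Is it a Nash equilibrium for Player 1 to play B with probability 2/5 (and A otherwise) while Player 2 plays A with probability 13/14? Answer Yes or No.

No

Given Player 1's mix p = 2/5, Player 2's payoff from A is 24/5 but from B is 16/5. Player 2 strictly prefers A, so Player 2 would not mix.
So the proposed profile is not a Nash equilibrium.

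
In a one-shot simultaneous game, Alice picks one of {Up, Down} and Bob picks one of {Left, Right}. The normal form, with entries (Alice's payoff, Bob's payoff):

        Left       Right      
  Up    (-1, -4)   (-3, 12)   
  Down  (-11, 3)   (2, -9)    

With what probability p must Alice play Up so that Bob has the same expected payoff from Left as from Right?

p = 3/7

For Bob to be willing to mix, Bob must be indifferent between Left and Right, which pins down Alice's mix.
  Bob's payoff to Left: p·(-4) + (1−p)·3 = -7p + 3
  Bob's payoff to Right: p·12 + (1−p)·(-9) = 21p - 9
  -7p + 3 = 21p - 9  ⇒  -28p = -12  ⇒  p = 3/7.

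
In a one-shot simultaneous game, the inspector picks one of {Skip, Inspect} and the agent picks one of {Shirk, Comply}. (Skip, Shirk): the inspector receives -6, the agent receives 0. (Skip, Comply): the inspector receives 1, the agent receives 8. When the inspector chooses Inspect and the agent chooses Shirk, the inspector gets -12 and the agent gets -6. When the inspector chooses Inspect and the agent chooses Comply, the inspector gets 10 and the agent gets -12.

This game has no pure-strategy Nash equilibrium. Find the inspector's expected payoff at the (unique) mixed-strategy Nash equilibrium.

-16/5

Set the inspector's expected payoff from Skip equal to that from Inspect:
  the inspector's expected payoff from Skip: q·(-6) + (1−q)·1 = -7q + 1
  the inspector's expected payoff from Inspect: q·(-12) + (1−q)·10 = -22q + 10
  -7q + 1 = -22q + 10  ⇒  15q = 9  ⇒  q = 3/5.
At equilibrium the inspector is indifferent across rows, so the inspector's payoff equals the payoff from Skip: (3/5)·(-6) + (2/5)·1 = -16/5.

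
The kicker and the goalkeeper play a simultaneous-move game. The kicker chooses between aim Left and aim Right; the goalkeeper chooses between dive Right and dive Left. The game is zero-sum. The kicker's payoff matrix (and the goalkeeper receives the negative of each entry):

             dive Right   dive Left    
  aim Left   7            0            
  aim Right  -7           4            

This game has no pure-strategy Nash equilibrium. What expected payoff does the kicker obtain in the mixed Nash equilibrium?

14/9

In a mixed equilibrium the kicker is indifferent between aim Left and aim Right; this condition fixes q.
  the kicker's expected payoff from aim Left: q·7 + (1−q)·0 = 7q
  the kicker's expected payoff from aim Right: q·(-7) + (1−q)·4 = -11q + 4
  7q = -11q + 4  ⇒  18q = 4  ⇒  q = 2/9.
At equilibrium the kicker is indifferent across rows, so the kicker's payoff equals the payoff from aim Left: (2/9)·7 + (7/9)·0 = 14/9.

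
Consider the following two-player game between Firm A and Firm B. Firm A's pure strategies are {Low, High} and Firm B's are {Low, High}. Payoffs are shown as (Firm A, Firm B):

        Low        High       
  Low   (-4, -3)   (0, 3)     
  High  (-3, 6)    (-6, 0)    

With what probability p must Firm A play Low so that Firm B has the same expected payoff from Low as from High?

Set Firm B's expected payoff from Low equal to that from High:
  Firm B's payoff from Low: p·(-3) + (1−p)·6 = -9p + 6
  Firm B's payoff from High: p·3 + (1−p)·0 = 3p
  -9p + 6 = 3p  ⇒  -12p = -6  ⇒  p = 1/2.

p = 1/2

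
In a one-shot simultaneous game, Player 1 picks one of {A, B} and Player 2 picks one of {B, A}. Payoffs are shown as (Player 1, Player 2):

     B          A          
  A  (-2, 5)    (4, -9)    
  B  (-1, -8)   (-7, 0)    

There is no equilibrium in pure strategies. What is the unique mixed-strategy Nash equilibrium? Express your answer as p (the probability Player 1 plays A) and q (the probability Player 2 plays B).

Player 1's mix must leave Player 2 indifferent between B and A.
  Player 2's payoff to B: p·5 + (1−p)·(-8) = 13p - 8
  Player 2's payoff to A: p·(-9) + (1−p)·0 = -9p
  13p - 8 = -9p  ⇒  22p = 8  ⇒  p = 4/11.
Player 2's mix must leave Player 1 indifferent between A and B.
  Player 1's expected payoff from A: q·(-2) + (1−q)·4 = -6q + 4
  Player 1's expected payoff from B: q·(-1) + (1−q)·(-7) = 6q - 7
  -6q + 4 = 6q - 7  ⇒  -12q = -11  ⇒  q = 11/12.

p = 4/11, q = 11/12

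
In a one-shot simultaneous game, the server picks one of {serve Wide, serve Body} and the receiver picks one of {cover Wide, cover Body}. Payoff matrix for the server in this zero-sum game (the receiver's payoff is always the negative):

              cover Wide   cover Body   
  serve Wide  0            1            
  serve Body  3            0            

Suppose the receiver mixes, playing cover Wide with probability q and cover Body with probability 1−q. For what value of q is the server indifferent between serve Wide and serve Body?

The receiver's mix must leave the server indifferent between serve Wide and serve Body.
  the server's expected payoff from serve Wide: q·0 + (1−q)·1 = -q + 1
  the server's expected payoff from serve Body: q·3 + (1−q)·0 = 3q
  -q + 1 = 3q  ⇒  -4q = -1  ⇒  q = 1/4.

q = 1/4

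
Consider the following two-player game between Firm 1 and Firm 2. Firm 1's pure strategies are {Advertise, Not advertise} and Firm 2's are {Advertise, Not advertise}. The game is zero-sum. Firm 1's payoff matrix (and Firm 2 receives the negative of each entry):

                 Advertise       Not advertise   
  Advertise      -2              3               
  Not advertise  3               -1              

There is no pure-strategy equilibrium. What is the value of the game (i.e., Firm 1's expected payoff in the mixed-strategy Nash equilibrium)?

Firm 1's indifference between Advertise and Not advertise determines Firm 2's mixing probability q:
  Firm 1's payoff from Advertise: q·(-2) + (1−q)·3 = -5q + 3
  Firm 1's payoff from Not advertise: q·3 + (1−q)·(-1) = 4q - 1
  -5q + 3 = 4q - 1  ⇒  -9q = -4  ⇒  q = 4/9.
The value is Firm 1's expected payoff against this mix (using Advertise): (4/9)·(-2) + (5/9)·3 = 7/9.

v = 7/9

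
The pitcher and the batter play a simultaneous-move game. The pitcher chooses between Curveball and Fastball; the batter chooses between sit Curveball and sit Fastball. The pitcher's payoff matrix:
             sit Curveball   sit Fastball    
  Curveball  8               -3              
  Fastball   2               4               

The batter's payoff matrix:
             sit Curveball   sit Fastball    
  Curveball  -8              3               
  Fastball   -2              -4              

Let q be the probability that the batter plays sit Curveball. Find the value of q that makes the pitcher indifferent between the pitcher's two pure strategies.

Set the pitcher's expected payoff from Curveball equal to that from Fastball:
  the pitcher's expected payoff from Curveball: q·8 + (1−q)·(-3) = 11q - 3
  the pitcher's expected payoff from Fastball: q·2 + (1−q)·4 = -2q + 4
  11q - 3 = -2q + 4  ⇒  13q = 7  ⇒  q = 7/13.

q = 7/13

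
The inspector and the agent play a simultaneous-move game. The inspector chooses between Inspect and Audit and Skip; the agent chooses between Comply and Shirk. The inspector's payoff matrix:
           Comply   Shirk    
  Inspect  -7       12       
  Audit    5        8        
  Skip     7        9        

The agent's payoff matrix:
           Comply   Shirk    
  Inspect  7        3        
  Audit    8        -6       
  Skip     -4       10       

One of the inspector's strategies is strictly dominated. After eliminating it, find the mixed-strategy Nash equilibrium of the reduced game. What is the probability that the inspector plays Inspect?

The inspector's strategy Audit is strictly dominated by Skip: 7 > 5 and 9 > 8. Eliminate Audit.
Set the agent's expected payoff from Comply equal to that from Shirk:
  the agent's payoff to Comply: p·7 + (1−p)·(-4) = 11p - 4
  the agent's payoff to Shirk: p·3 + (1−p)·10 = -7p + 10
  11p - 4 = -7p + 10  ⇒  18p = 14  ⇒  p = 7/9.

p = 7/9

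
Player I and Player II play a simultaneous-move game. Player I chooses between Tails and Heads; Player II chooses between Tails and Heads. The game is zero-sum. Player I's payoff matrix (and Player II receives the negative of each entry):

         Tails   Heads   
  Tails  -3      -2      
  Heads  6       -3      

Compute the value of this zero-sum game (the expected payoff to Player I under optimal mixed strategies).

Set Player I's expected payoff from Tails equal to that from Heads:
  Player I's expected payoff from Tails: q·(-3) + (1−q)·(-2) = -q - 2
  Player I's expected payoff from Heads: q·6 + (1−q)·(-3) = 9q - 3
  -q - 2 = 9q - 3  ⇒  -10q = -1  ⇒  q = 1/10.
The value is Player I's expected payoff against this mix (using Tails): (1/10)·(-3) + (9/10)·(-2) = -21/10.

v = -21/10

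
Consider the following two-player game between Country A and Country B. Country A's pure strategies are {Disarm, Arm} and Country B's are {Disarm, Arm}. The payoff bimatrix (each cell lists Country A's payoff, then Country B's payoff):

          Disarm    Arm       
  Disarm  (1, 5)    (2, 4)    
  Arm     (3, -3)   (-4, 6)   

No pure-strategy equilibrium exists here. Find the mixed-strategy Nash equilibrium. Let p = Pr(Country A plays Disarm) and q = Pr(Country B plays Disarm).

Country B's indifference between Disarm and Arm determines Country A's mixing probability p:
  Country B's payoff from Disarm: p·5 + (1−p)·(-3) = 8p - 3
  Country B's payoff from Arm: p·4 + (1−p)·6 = -2p + 6
  8p - 3 = -2p + 6  ⇒  10p = 9  ⇒  p = 9/10.
Set Country A's expected payoff from Disarm equal to that from Arm:
  Country A's payoff to Disarm: q·1 + (1−q)·2 = -q + 2
  Country A's payoff to Arm: q·3 + (1−q)·(-4) = 7q - 4
  -q + 2 = 7q - 4  ⇒  -8q = -6  ⇒  q = 3/4.

p = 9/10, q = 3/4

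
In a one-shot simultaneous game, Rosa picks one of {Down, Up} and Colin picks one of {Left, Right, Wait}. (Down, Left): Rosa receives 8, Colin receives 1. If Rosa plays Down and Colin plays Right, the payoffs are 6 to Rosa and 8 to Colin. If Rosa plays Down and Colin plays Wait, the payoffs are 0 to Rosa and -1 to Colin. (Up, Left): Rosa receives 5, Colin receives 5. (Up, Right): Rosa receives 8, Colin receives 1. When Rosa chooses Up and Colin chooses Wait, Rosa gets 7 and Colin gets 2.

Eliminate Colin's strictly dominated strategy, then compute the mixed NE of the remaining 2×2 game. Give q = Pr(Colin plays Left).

q = 2/5

Colin's strategy Wait is strictly dominated by Left: 1 > -1 and 5 > 2. Eliminate Wait.
Set Rosa's expected payoff from Down equal to that from Up:
  Rosa's payoff to Down: q·8 + (1−q)·6 = 2q + 6
  Rosa's payoff to Up: q·5 + (1−q)·8 = -3q + 8
  2q + 6 = -3q + 8  ⇒  5q = 2  ⇒  q = 2/5.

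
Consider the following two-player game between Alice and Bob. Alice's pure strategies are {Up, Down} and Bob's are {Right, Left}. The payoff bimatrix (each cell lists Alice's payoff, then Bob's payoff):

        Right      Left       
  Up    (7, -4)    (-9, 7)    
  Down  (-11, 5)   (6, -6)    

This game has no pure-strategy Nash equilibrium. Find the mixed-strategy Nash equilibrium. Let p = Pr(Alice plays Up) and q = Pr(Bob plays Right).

Alice's mix must leave Bob indifferent between Right and Left.
  Bob's expected payoff from Right: p·(-4) + (1−p)·5 = -9p + 5
  Bob's expected payoff from Left: p·7 + (1−p)·(-6) = 13p - 6
  -9p + 5 = 13p - 6  ⇒  -22p = -11  ⇒  p = 1/2.
Bob's mix must leave Alice indifferent between Up and Down.
  Alice's payoff to Up: q·7 + (1−q)·(-9) = 16q - 9
  Alice's payoff to Down: q·(-11) + (1−q)·6 = -17q + 6
  16q - 9 = -17q + 6  ⇒  33q = 15  ⇒  q = 5/11.

p = 1/2, q = 5/11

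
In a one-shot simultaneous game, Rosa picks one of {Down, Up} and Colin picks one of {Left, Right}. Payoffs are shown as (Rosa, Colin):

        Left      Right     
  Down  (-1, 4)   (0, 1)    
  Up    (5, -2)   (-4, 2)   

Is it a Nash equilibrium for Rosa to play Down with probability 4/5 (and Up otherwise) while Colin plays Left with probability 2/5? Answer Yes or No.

No

Given Rosa's mix p = 4/5, Colin's payoff from Left is 14/5 but from Right is 6/5. Colin strictly prefers Left, so Colin would not mix.
So the proposed profile is not a Nash equilibrium.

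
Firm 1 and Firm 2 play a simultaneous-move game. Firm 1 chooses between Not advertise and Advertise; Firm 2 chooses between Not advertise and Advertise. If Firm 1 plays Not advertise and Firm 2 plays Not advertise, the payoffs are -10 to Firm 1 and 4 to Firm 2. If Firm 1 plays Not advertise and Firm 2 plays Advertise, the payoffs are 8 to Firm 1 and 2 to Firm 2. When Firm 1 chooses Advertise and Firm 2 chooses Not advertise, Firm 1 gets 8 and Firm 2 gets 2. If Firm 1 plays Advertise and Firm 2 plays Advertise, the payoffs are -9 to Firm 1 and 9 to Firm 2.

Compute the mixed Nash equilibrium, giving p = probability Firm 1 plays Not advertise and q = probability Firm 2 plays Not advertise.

p = 7/9, q = 17/35

Firm 1's mix must leave Firm 2 indifferent between Not advertise and Advertise.
  Firm 2's payoff to Not advertise: p·4 + (1−p)·2 = 2p + 2
  Firm 2's payoff to Advertise: p·2 + (1−p)·9 = -7p + 9
  2p + 2 = -7p + 9  ⇒  9p = 7  ⇒  p = 7/9.
Firm 1's indifference between Not advertise and Advertise determines Firm 2's mixing probability q:
  Firm 1's expected payoff from Not advertise: q·(-10) + (1−q)·8 = -18q + 8
  Firm 1's expected payoff from Advertise: q·8 + (1−q)·(-9) = 17q - 9
  -18q + 8 = 17q - 9  ⇒  -35q = -17  ⇒  q = 17/35.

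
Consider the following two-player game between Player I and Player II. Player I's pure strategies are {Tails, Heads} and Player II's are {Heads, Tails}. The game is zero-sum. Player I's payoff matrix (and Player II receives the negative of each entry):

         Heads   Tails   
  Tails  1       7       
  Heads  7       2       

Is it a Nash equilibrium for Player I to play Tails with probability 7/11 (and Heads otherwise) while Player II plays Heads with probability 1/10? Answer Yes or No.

Given Player I's mix p = 7/11, Player II's payoff from Heads is -35/11 but from Tails is -57/11. Player II strictly prefers Heads, so Player II would not mix.
So the proposed profile is not a Nash equilibrium.

No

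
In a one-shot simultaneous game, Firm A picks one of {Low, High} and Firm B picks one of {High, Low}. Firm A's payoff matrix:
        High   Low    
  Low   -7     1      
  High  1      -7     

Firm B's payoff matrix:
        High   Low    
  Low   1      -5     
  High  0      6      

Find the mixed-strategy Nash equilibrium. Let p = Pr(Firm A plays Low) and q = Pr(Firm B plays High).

For Firm B to be willing to mix, Firm B must be indifferent between High and Low, which pins down Firm A's mix.
  Firm B's payoff from High: p·1 + (1−p)·0 = p
  Firm B's payoff from Low: p·(-5) + (1−p)·6 = -11p + 6
  p = -11p + 6  ⇒  12p = 6  ⇒  p = 1/2.
Set Firm A's expected payoff from Low equal to that from High:
  Firm A's expected payoff from Low: q·(-7) + (1−q)·1 = -8q + 1
  Firm A's expected payoff from High: q·1 + (1−q)·(-7) = 8q - 7
  -8q + 1 = 8q - 7  ⇒  -16q = -8  ⇒  q = 1/2.

p = 1/2, q = 1/2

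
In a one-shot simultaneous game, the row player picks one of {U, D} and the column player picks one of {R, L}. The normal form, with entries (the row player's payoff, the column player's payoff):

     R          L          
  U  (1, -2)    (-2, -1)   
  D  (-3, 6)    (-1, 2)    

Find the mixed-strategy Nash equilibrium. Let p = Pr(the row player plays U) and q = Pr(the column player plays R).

In a mixed equilibrium the column player is indifferent between R and L; this condition fixes p.
  the column player's expected payoff from R: p·(-2) + (1−p)·6 = -8p + 6
  the column player's expected payoff from L: p·(-1) + (1−p)·2 = -3p + 2
  -8p + 6 = -3p + 2  ⇒  -5p = -4  ⇒  p = 4/5.
The column player's mix must leave the row player indifferent between U and D.
  the row player's expected payoff from U: q·1 + (1−q)·(-2) = 3q - 2
  the row player's expected payoff from D: q·(-3) + (1−q)·(-1) = -2q - 1
  3q - 2 = -2q - 1  ⇒  5q = 1  ⇒  q = 1/5.

p = 4/5, q = 1/5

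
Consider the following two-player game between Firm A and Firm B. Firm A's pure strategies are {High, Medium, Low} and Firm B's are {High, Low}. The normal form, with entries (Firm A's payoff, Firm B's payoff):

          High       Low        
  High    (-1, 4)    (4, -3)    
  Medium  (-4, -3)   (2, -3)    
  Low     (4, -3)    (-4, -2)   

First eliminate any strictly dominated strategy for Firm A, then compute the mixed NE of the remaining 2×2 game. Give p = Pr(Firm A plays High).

p = 1/8

Firm A's strategy Medium is strictly dominated by High: -1 > -4 and 4 > 2. Eliminate Medium.
In a mixed equilibrium Firm B is indifferent between High and Low; this condition fixes p.
  Firm B's expected payoff from High: p·4 + (1−p)·(-3) = 7p - 3
  Firm B's expected payoff from Low: p·(-3) + (1−p)·(-2) = -p - 2
  7p - 3 = -p - 2  ⇒  8p = 1  ⇒  p = 1/8.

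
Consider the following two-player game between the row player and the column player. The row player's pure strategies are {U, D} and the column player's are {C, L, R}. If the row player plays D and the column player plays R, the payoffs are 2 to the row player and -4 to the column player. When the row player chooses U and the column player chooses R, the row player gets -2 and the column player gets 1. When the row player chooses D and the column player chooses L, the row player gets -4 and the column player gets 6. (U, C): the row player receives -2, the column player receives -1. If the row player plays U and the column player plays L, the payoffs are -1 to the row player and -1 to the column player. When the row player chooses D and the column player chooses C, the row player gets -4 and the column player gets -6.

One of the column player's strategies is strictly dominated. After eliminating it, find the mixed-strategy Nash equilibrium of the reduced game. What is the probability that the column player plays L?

The column player's strategy C is strictly dominated by R: 1 > -1 and -4 > -6. Eliminate C.
The column player's mix must leave the row player indifferent between U and D.
  the row player's payoff from U: q·(-1) + (1−q)·(-2) = q - 2
  the row player's payoff from D: q·(-4) + (1−q)·2 = -6q + 2
  q - 2 = -6q + 2  ⇒  7q = 4  ⇒  q = 4/7.

q = 4/7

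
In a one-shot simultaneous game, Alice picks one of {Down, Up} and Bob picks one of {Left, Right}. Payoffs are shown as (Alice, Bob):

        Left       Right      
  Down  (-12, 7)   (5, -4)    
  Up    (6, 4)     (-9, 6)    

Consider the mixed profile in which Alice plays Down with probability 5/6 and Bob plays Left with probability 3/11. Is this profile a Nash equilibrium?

Given Alice's mix p = 5/6, Bob's payoff from Left is 13/2 but from Right is -7/3. Bob strictly prefers Left, so Bob would not mix.
So the proposed profile is not a Nash equilibrium.

No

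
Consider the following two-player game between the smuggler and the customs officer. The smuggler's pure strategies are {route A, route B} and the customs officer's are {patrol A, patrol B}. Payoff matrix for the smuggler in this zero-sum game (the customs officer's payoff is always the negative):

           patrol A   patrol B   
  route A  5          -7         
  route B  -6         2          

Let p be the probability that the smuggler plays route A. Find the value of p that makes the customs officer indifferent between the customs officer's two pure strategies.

The customs officer's indifference between patrol A and patrol B determines the smuggler's mixing probability p:
  the customs officer's payoff from patrol A: p·(-5) + (1−p)·6 = -11p + 6
  the customs officer's payoff from patrol B: p·7 + (1−p)·(-2) = 9p - 2
  -11p + 6 = 9p - 2  ⇒  -20p = -8  ⇒  p = 2/5.

p = 2/5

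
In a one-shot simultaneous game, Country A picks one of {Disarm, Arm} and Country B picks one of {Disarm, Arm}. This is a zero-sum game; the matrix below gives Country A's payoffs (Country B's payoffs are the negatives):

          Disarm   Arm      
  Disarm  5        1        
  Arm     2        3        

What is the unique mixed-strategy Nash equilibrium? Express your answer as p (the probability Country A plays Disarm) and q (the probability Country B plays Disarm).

For Country B to be willing to mix, Country B must be indifferent between Disarm and Arm, which pins down Country A's mix.
  Country B's payoff to Disarm: p·(-5) + (1−p)·(-2) = -3p - 2
  Country B's payoff to Arm: p·(-1) + (1−p)·(-3) = 2p - 3
  -3p - 2 = 2p - 3  ⇒  -5p = -1  ⇒  p = 1/5.
Country B's mix must leave Country A indifferent between Disarm and Arm.
  Country A's payoff from Disarm: q·5 + (1−q)·1 = 4q + 1
  Country A's payoff from Arm: q·2 + (1−q)·3 = -q + 3
  4q + 1 = -q + 3  ⇒  5q = 2  ⇒  q = 2/5.

p = 1/5, q = 2/5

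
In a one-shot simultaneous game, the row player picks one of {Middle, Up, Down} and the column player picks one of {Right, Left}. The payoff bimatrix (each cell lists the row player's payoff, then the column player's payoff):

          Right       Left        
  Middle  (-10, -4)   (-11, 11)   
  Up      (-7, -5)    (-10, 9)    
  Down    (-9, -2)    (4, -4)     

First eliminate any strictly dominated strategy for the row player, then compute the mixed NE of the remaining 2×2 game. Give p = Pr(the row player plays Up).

The row player's strategy Middle is strictly dominated by Up: -7 > -10 and -10 > -11. Eliminate Middle.
Set the column player's expected payoff from Right equal to that from Left:
  the column player's payoff from Right: p·(-5) + (1−p)·(-2) = -3p - 2
  the column player's payoff from Left: p·9 + (1−p)·(-4) = 13p - 4
  -3p - 2 = 13p - 4  ⇒  -16p = -2  ⇒  p = 1/8.

p = 1/8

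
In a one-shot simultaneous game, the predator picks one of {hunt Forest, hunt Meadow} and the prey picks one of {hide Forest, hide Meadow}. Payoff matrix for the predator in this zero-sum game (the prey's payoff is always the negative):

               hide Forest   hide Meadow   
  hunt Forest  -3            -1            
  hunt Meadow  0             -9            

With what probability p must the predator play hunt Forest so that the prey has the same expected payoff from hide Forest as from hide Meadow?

In a mixed equilibrium the prey is indifferent between hide Forest and hide Meadow; this condition fixes p.
  the prey's expected payoff from hide Forest: p·3 + (1−p)·0 = 3p
  the prey's expected payoff from hide Meadow: p·1 + (1−p)·9 = -8p + 9
  3p = -8p + 9  ⇒  11p = 9  ⇒  p = 9/11.

p = 9/11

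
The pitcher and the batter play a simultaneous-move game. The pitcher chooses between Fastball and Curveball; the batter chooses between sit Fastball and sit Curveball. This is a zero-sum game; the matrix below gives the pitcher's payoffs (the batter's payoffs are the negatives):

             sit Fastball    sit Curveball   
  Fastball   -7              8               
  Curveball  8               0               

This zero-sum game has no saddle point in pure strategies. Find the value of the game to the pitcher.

v = 64/23

In a mixed equilibrium the pitcher is indifferent between Fastball and Curveball; this condition fixes q.
  the pitcher's expected payoff from Fastball: q·(-7) + (1−q)·8 = -15q + 8
  the pitcher's expected payoff from Curveball: q·8 + (1−q)·0 = 8q
  -15q + 8 = 8q  ⇒  -23q = -8  ⇒  q = 8/23.
The value is the pitcher's expected payoff against this mix (using Fastball): (8/23)·(-7) + (15/23)·8 = 64/23.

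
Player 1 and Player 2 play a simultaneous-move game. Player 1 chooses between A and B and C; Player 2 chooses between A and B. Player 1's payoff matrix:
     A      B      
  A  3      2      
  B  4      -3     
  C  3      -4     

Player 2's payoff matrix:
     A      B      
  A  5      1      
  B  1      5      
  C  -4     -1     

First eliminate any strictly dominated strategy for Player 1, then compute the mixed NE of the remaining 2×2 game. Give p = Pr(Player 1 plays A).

p = 1/2

Player 1's strategy C is strictly dominated by B: 4 > 3 and -3 > -4. Eliminate C.
Set Player 2's expected payoff from A equal to that from B:
  Player 2's payoff from A: p·5 + (1−p)·1 = 4p + 1
  Player 2's payoff from B: p·1 + (1−p)·5 = -4p + 5
  4p + 1 = -4p + 5  ⇒  8p = 4  ⇒  p = 1/2.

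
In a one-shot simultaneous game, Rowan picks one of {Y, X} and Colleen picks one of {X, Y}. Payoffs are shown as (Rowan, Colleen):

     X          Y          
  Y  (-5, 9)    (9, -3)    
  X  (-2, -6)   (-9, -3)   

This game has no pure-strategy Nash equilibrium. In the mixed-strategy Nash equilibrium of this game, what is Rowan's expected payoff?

-3

Colleen's mix must leave Rowan indifferent between Y and X.
  Rowan's payoff from Y: q·(-5) + (1−q)·9 = -14q + 9
  Rowan's payoff from X: q·(-2) + (1−q)·(-9) = 7q - 9
  -14q + 9 = 7q - 9  ⇒  -21q = -18  ⇒  q = 6/7.
At equilibrium Rowan is indifferent across rows, so Rowan's payoff equals the payoff from Y: (6/7)·(-5) + (1/7)·9 = -3.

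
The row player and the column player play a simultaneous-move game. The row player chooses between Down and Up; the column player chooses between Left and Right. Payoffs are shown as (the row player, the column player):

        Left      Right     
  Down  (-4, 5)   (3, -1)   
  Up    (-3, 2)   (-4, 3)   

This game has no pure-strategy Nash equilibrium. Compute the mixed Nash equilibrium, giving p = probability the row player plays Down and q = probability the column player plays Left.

Set the column player's expected payoff from Left equal to that from Right:
  the column player's expected payoff from Left: p·5 + (1−p)·2 = 3p + 2
  the column player's expected payoff from Right: p·(-1) + (1−p)·3 = -4p + 3
  3p + 2 = -4p + 3  ⇒  7p = 1  ⇒  p = 1/7.
The column player's mix must leave the row player indifferent between Down and Up.
  the row player's payoff to Down: q·(-4) + (1−q)·3 = -7q + 3
  the row player's payoff to Up: q·(-3) + (1−q)·(-4) = q - 4
  -7q + 3 = q - 4  ⇒  -8q = -7  ⇒  q = 7/8.

p = 1/7, q = 7/8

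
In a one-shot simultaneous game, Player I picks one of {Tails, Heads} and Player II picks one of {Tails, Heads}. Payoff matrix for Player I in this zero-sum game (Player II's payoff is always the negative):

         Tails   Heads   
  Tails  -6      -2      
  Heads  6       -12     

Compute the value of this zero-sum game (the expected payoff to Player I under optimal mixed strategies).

v = -42/11

Player I's indifference between Tails and Heads determines Player II's mixing probability q:
  Player I's expected payoff from Tails: q·(-6) + (1−q)·(-2) = -4q - 2
  Player I's expected payoff from Heads: q·6 + (1−q)·(-12) = 18q - 12
  -4q - 2 = 18q - 12  ⇒  -22q = -10  ⇒  q = 5/11.
The value is Player I's expected payoff against this mix (using Tails): (5/11)·(-6) + (6/11)·(-2) = -42/11.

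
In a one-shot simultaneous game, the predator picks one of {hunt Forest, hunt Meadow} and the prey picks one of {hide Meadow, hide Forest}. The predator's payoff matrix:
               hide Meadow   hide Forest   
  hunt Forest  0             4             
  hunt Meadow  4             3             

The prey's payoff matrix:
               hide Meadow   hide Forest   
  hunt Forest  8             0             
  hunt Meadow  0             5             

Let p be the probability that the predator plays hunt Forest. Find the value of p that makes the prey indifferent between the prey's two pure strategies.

p = 5/13

The prey's indifference between hide Meadow and hide Forest determines the predator's mixing probability p:
  the prey's payoff to hide Meadow: p·8 + (1−p)·0 = 8p
  the prey's payoff to hide Forest: p·0 + (1−p)·5 = -5p + 5
  8p = -5p + 5  ⇒  13p = 5  ⇒  p = 5/13.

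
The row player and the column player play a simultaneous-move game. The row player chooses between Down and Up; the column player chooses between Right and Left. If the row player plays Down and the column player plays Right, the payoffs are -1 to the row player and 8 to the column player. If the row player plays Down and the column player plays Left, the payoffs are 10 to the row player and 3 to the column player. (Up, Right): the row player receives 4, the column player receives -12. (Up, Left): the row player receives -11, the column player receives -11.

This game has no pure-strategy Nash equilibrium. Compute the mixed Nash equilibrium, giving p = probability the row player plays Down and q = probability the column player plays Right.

p = 1/6, q = 21/26

The row player's mix must leave the column player indifferent between Right and Left.
  the column player's expected payoff from Right: p·8 + (1−p)·(-12) = 20p - 12
  the column player's expected payoff from Left: p·3 + (1−p)·(-11) = 14p - 11
  20p - 12 = 14p - 11  ⇒  6p = 1  ⇒  p = 1/6.
In a mixed equilibrium the row player is indifferent between Down and Up; this condition fixes q.
  the row player's expected payoff from Down: q·(-1) + (1−q)·10 = -11q + 10
  the row player's expected payoff from Up: q·4 + (1−q)·(-11) = 15q - 11
  -11q + 10 = 15q - 11  ⇒  -26q = -21  ⇒  q = 21/26.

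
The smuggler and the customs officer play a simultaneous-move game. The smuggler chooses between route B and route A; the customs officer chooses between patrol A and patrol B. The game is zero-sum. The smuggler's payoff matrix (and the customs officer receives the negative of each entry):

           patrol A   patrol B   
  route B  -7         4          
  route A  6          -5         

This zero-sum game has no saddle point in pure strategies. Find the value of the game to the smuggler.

The smuggler's indifference between route B and route A determines the customs officer's mixing probability q:
  the smuggler's payoff from route B: q·(-7) + (1−q)·4 = -11q + 4
  the smuggler's payoff from route A: q·6 + (1−q)·(-5) = 11q - 5
  -11q + 4 = 11q - 5  ⇒  -22q = -9  ⇒  q = 9/22.
The value is the smuggler's expected payoff against this mix (using route B): (9/22)·(-7) + (13/22)·4 = -1/2.

v = -1/2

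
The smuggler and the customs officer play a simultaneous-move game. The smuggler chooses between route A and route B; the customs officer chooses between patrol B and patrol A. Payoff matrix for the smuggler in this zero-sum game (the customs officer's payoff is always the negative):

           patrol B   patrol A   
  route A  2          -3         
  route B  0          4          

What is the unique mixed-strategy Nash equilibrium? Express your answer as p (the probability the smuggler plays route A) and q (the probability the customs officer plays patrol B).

For the customs officer to be willing to mix, the customs officer must be indifferent between patrol B and patrol A, which pins down the smuggler's mix.
  the customs officer's payoff to patrol B: p·(-2) + (1−p)·0 = -2p
  the customs officer's payoff to patrol A: p·3 + (1−p)·(-4) = 7p - 4
  -2p = 7p - 4  ⇒  -9p = -4  ⇒  p = 4/9.
For the smuggler to be willing to mix, the smuggler must be indifferent between route A and route B, which pins down the customs officer's mix.
  the smuggler's expected payoff from route A: q·2 + (1−q)·(-3) = 5q - 3
  the smuggler's expected payoff from route B: q·0 + (1−q)·4 = -4q + 4
  5q - 3 = -4q + 4  ⇒  9q = 7  ⇒  q = 7/9.

p = 4/9, q = 7/9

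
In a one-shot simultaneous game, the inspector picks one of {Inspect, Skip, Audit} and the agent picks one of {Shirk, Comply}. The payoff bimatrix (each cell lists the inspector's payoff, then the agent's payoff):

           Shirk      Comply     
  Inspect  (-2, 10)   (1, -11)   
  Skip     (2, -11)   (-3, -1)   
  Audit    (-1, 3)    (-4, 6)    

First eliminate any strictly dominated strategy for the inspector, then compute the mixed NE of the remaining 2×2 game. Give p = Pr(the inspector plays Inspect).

p = 10/31

The inspector's strategy Audit is strictly dominated by Skip: 2 > -1 and -3 > -4. Eliminate Audit.
For the agent to be willing to mix, the agent must be indifferent between Shirk and Comply, which pins down the inspector's mix.
  the agent's payoff to Shirk: p·10 + (1−p)·(-11) = 21p - 11
  the agent's payoff to Comply: p·(-11) + (1−p)·(-1) = -10p - 1
  21p - 11 = -10p - 1  ⇒  31p = 10  ⇒  p = 10/31.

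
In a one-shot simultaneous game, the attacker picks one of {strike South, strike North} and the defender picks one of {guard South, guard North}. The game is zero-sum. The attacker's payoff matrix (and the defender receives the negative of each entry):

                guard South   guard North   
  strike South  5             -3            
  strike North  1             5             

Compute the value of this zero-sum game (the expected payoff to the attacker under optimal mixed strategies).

For the attacker to be willing to mix, the attacker must be indifferent between strike South and strike North, which pins down the defender's mix.
  the attacker's payoff from strike South: q·5 + (1−q)·(-3) = 8q - 3
  the attacker's payoff from strike North: q·1 + (1−q)·5 = -4q + 5
  8q - 3 = -4q + 5  ⇒  12q = 8  ⇒  q = 2/3.
The value is the attacker's expected payoff against this mix (using strike South): (2/3)·5 + (1/3)·(-3) = 7/3.

v = 7/3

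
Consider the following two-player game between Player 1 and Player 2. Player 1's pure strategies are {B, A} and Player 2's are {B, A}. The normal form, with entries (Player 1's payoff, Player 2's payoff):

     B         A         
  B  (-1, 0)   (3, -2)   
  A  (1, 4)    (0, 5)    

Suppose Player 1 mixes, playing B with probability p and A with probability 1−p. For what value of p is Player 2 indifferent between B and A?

p = 1/3

Player 2's indifference between B and A determines Player 1's mixing probability p:
  Player 2's payoff from B: p·0 + (1−p)·4 = -4p + 4
  Player 2's payoff from A: p·(-2) + (1−p)·5 = -7p + 5
  -4p + 4 = -7p + 5  ⇒  3p = 1  ⇒  p = 1/3.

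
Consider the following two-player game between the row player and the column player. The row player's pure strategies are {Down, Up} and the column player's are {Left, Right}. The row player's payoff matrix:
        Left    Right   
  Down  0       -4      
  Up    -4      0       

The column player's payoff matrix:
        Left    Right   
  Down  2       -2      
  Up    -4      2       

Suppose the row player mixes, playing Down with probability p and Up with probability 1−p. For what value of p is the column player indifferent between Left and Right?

The row player's mix must leave the column player indifferent between Left and Right.
  the column player's expected payoff from Left: p·2 + (1−p)·(-4) = 6p - 4
  the column player's expected payoff from Right: p·(-2) + (1−p)·2 = -4p + 2
  6p - 4 = -4p + 2  ⇒  10p = 6  ⇒  p = 3/5.

p = 3/5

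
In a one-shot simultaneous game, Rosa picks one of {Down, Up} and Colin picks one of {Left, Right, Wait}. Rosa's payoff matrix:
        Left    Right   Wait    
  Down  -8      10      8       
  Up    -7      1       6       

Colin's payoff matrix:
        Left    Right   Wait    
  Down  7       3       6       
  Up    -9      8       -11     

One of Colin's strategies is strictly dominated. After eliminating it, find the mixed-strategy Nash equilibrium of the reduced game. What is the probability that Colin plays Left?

q = 9/10

Colin's strategy Wait is strictly dominated by Left: 7 > 6 and -9 > -11. Eliminate Wait.
Colin's mix must leave Rosa indifferent between Down and Up.
  Rosa's expected payoff from Down: q·(-8) + (1−q)·10 = -18q + 10
  Rosa's expected payoff from Up: q·(-7) + (1−q)·1 = -8q + 1
  -18q + 10 = -8q + 1  ⇒  -10q = -9  ⇒  q = 9/10.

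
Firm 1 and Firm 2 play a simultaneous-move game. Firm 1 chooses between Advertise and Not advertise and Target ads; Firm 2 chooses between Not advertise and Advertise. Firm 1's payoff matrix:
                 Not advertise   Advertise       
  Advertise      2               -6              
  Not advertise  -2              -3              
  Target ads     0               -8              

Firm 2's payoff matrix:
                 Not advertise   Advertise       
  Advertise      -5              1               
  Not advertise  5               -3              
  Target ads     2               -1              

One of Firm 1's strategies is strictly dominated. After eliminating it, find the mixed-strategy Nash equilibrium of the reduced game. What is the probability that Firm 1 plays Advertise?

p = 4/7

Firm 1's strategy Target ads is strictly dominated by Advertise: 2 > 0 and -6 > -8. Eliminate Target ads.
Firm 1's mix must leave Firm 2 indifferent between Not advertise and Advertise.
  Firm 2's payoff from Not advertise: p·(-5) + (1−p)·5 = -10p + 5
  Firm 2's payoff from Advertise: p·1 + (1−p)·(-3) = 4p - 3
  -10p + 5 = 4p - 3  ⇒  -14p = -8  ⇒  p = 4/7.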